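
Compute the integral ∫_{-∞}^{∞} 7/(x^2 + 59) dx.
7*sqrt(59)*pi/59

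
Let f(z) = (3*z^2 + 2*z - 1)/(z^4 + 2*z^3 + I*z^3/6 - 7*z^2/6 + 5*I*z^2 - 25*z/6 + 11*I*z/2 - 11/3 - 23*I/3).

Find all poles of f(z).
The singularities of f are the zeros of the denominator. Factoring,
  z^4 + 2*z^3 + I*z^3/6 - 7*z^2/6 + 5*I*z^2 - 25*z/6 + 11*I*z/2 - 11/3 - 23*I/3 = (z - 1 + 2*I/3)*(z + 2)*(z + 2 - 3*I/2)*(z - 1 + I)
so the candidates are z = 1 - 2*I/3, z = -2, z = -2 + 3*I/2, z = 1 - I.

Check the numerator P(z) = 3*z^2 + 2*z - 1 at each one:
  P(1 - 2*I/3) = 8/3 - 16*I/3 ≠ 0, so z = 1 - 2*I/3 is a (simple) pole.
  P(-2) = 7 ≠ 0, so z = -2 is a (simple) pole.
  P(-2 + 3*I/2) = 1/4 - 15*I ≠ 0, so z = -2 + 3*I/2 is a (simple) pole.
  P(1 - I) = 1 - 8*I ≠ 0, so z = 1 - I is a (simple) pole.

Poles of f: {-2, -2 + 3*I/2, 1 - I, 1 - 2*I/3}

Final answer: {-2, -2 + 3*I/2, 1 - I, 1 - 2*I/3}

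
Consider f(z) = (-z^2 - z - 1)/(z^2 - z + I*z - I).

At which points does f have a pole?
The singularities of f are the zeros of the denominator. Factoring,
  z^2 - z + I*z - I = (z - 1)*(z + I)
so the candidates are z = 1, z = -I.

Check the numerator P(z) = -z^2 - z - 1 at each one:
  P(1) = -3 ≠ 0, so z = 1 is a (simple) pole.
  P(-I) = I ≠ 0, so z = -I is a (simple) pole.

Poles of f: {-I, 1}

Final answer: {-I, 1}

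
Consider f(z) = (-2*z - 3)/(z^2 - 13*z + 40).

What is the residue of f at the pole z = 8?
Write f(z) = P(z)/Q(z) with P(z) = -2*z - 3 and Q(z) = z^2 - 13*z + 40.
The denominator factors as Q(z) = (z - 8)*(z - 5), so z = 8 is a simple zero of Q and P is analytic there; z = 8 is therefore a simple pole and
  Res(f, z₀) = P(z₀)/Q'(z₀).

Q'(z) = 2*z - 13, so Q'(8) = 3.
P(8) = -19.

Res(f, 8) = (-19)/(3) = -19/3

Final answer: -19/3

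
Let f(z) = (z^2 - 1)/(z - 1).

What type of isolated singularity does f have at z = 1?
removable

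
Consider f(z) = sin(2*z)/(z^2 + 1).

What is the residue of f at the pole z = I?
sinh(2)/2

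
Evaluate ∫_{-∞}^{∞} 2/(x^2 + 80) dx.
Let f(z) = 2/(z^2 + 80). The denominator has no real zeros and deg Q - deg P = 2 ≥ 2, so the integral of f over the upper semicircle |z| = R tends to 0 as R → ∞. Closing the contour in the upper half-plane,
  ∫_{-∞}^{∞} f(x) dx = 2πi · Σ Res(f, z_k)  over the poles with Im z_k > 0.

Zeros of the denominator: z^2 + 80 = 0 gives z = ±4*sqrt(5)*I.
Upper half-plane: z = 4*sqrt(5)*I (simple).

Each pole is a simple zero of Q(z) = z^2 + 80, so Res(f, z₀) = P(z₀)/Q'(z₀) with P(z) = 2, Q'(z) = 2*z:
  Res(f, 4*sqrt(5)*I) = (2)/(8*sqrt(5)*I) = -sqrt(5)*I/20

∫_{-∞}^{∞} f(x) dx = 2πi · (-sqrt(5)*I/20) = sqrt(5)*pi/10

Final answer: sqrt(5)*pi/10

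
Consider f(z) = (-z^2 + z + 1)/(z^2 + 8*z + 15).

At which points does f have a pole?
The singularities of f are the zeros of the denominator. Factoring,
  z^2 + 8*z + 15 = (z + 5)*(z + 3)
so the candidates are z = -5, z = -3.

Check the numerator P(z) = -z^2 + z + 1 at each one:
  P(-5) = -29 ≠ 0, so z = -5 is a (simple) pole.
  P(-3) = -11 ≠ 0, so z = -3 is a (simple) pole.

Poles of f: {-5, -3}

Final answer: {-5, -3}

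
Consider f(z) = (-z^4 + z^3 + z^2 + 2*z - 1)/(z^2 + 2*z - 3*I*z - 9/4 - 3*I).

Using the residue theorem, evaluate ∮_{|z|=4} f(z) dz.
pi*(33 - 87*I/2)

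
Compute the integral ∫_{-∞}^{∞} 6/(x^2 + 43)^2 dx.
Let f(z) = 6/(z^2 + 43)^2. The denominator has no real zeros and deg Q - deg P = 4 ≥ 2, so the integral of f over the upper semicircle |z| = R tends to 0 as R → ∞. Closing the contour in the upper half-plane,
  ∫_{-∞}^{∞} f(x) dx = 2πi · Σ Res(f, z_k)  over the poles with Im z_k > 0.

Zeros of the denominator: z^2 + 43 = 0 gives z = ±sqrt(43)*I.
Upper half-plane: z = sqrt(43)*I (a pole of order 2).

Write f(z) = g(z)/(z - sqrt(43)*I)^2 with g(z) = 6/(z + sqrt(43)*I)^2. For a double pole, Res(f, z₀) = g'(z₀):
  g'(z) = -12/(z + sqrt(43)*I)^3
  Res(f, sqrt(43)*I) = g'(sqrt(43)*I) = -3*sqrt(43)*I/3698

∫_{-∞}^{∞} f(x) dx = 2πi · (-3*sqrt(43)*I/3698) = 3*sqrt(43)*pi/1849

Final answer: 3*sqrt(43)*pi/1849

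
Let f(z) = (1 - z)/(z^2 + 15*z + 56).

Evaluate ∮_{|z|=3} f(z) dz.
By the residue theorem, ∮_C f(z) dz = 2πi · (sum of the residues of f at the poles inside |z| = 3).

The denominator factors as (z + 7)*(z + 8), so the singularities of f are simple poles at z = -7, z = -8.
  |-7|² = 49 > 9 = 3², so this pole is outside the contour.
  |-8|² = 64 > 9 = 3², so this pole is outside the contour.

No pole lies inside the contour, so f is analytic on and inside C and the integral is 0 (Cauchy's theorem).

Final answer: 0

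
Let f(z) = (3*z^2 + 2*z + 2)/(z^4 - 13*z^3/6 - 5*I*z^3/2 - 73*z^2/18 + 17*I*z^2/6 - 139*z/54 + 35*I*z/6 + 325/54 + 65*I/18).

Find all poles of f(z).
The singularities of f are the zeros of the denominator. Factoring,
  z^4 - 13*z^3/6 - 5*I*z^3/2 - 73*z^2/18 + 17*I*z^2/6 - 139*z/54 + 35*I*z/6 + 325/54 + 65*I/18 = (z + 1 + 2*I/3)*(z - 2/3 - I)*(z - 3 - 2*I/3)*(z + 1/2 - 3*I/2)
so the candidates are z = -1 - 2*I/3, z = 2/3 + I, z = 3 + 2*I/3, z = -1/2 + 3*I/2.

Check the numerator P(z) = 3*z^2 + 2*z + 2 at each one:
  P(-1 - 2*I/3) = 5/3 + 8*I/3 ≠ 0, so z = -1 - 2*I/3 is a (simple) pole.
  P(2/3 + I) = 5/3 + 6*I ≠ 0, so z = 2/3 + I is a (simple) pole.
  P(3 + 2*I/3) = 101/3 + 40*I/3 ≠ 0, so z = 3 + 2*I/3 is a (simple) pole.
  P(-1/2 + 3*I/2) = -5 - 3*I/2 ≠ 0, so z = -1/2 + 3*I/2 is a (simple) pole.

Poles of f: {-1 - 2*I/3, -1/2 + 3*I/2, 2/3 + I, 3 + 2*I/3}

Final answer: {-1 - 2*I/3, -1/2 + 3*I/2, 2/3 + I, 3 + 2*I/3}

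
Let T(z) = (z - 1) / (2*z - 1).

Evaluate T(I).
Substitute z = I:
  numerator:   (I) - 1 = -1 + I
  denominator: 2*(I) - 1 = -1 + 2*I
T(I) = (-1 + I)/(-1 + 2*I); multiplying numerator and denominator by the conjugate -1 - 2*I gives (3 + I)/5 = 3/5 + I/5

Final answer: 3/5 + I/5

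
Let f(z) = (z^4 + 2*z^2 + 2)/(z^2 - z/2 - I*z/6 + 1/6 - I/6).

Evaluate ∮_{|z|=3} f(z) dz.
pi*(-61/54 + 31*I/18)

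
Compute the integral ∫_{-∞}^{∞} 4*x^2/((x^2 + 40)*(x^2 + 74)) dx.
Let f(z) = 4*z^2/((z^2 + 40)*(z^2 + 74)). The denominator has no real zeros and deg Q - deg P = 2 ≥ 2, so the integral of f over the upper semicircle |z| = R tends to 0 as R → ∞. Closing the contour in the upper half-plane,
  ∫_{-∞}^{∞} f(x) dx = 2πi · Σ Res(f, z_k)  over the poles with Im z_k > 0.

Zeros of the denominator: z^2 + 74 = 0 gives z = ±sqrt(74)*I; z^2 + 40 = 0 gives z = ±2*sqrt(10)*I.
Upper half-plane: z = 2*sqrt(10)*I, z = sqrt(74)*I (simple).

Each pole is a simple zero of Q(z) = z^4 + 114*z^2 + 2960, so Res(f, z₀) = P(z₀)/Q'(z₀) with P(z) = 4*z^2, Q'(z) = 4*z^3 + 228*z:
  Res(f, 2*sqrt(10)*I) = (-160)/(136*sqrt(10)*I) = 2*sqrt(10)*I/17
  Res(f, sqrt(74)*I) = (-296)/(-68*sqrt(74)*I) = -sqrt(74)*I/17

Sum of residues: I*(-sqrt(74) + 2*sqrt(10))/17
∫_{-∞}^{∞} f(x) dx = 2πi · (I*(-sqrt(74) + 2*sqrt(10))/17) = 2*pi*(-2*sqrt(10) + sqrt(74))/17

Final answer: 2*pi*(-2*sqrt(10) + sqrt(74))/17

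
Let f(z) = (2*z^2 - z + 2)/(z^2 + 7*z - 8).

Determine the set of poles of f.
The singularities of f are the zeros of the denominator. Factoring,
  z^2 + 7*z - 8 = (z - 1)*(z + 8)
so the candidates are z = 1, z = -8.

Check the numerator P(z) = 2*z^2 - z + 2 at each one:
  P(1) = 3 ≠ 0, so z = 1 is a (simple) pole.
  P(-8) = 138 ≠ 0, so z = -8 is a (simple) pole.

Poles of f: {-8, 1}

Final answer: {-8, 1}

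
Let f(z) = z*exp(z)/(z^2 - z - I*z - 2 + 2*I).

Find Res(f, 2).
Write f(z) = P(z)/Q(z) with P(z) = z*exp(z) and Q(z) = z^2 - z - I*z - 2 + 2*I.
The denominator factors as Q(z) = (z + 1 - I)*(z - 2), so z = 2 is a simple zero of Q and P is analytic there; z = 2 is therefore a simple pole and
  Res(f, z₀) = P(z₀)/Q'(z₀).

Q'(z) = 2*z - 1 - I, so Q'(2) = 3 - I.
P(2) = 2*exp(2).

Res(f, 2) = (2*exp(2))/(3 - I) = (3/5 + I/5)*exp(2)

Final answer: (3/5 + I/5)*exp(2)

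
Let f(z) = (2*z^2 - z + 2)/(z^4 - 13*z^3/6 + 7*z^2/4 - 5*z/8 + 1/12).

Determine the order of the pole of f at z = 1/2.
Factor the denominator:
  z^4 - 13*z^3/6 + 7*z^2/4 - 5*z/8 + 1/12 = (z - 1/2)^3*(z - 2/3)

The numerator P(z) = 2*z^2 - z + 2 has P(1/2) = 2 ≠ 0, so no factor of (z - 1/2) cancels.
Near z = 1/2 we can therefore write f(z) = g(z)/(z - 1/2)^3 with g analytic at 1/2 and g(1/2) ≠ 0 (g is the numerator divided by the remaining denominator factors).

Hence z = 1/2 is a pole of order 3.

Final answer: 3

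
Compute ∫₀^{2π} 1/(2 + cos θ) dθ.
2*sqrt(3)*pi/3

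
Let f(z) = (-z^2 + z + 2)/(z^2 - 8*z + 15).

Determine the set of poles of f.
The singularities of f are the zeros of the denominator. Factoring,
  z^2 - 8*z + 15 = (z - 5)*(z - 3)
so the candidates are z = 5, z = 3.

Check the numerator P(z) = -z^2 + z + 2 at each one:
  P(5) = -18 ≠ 0, so z = 5 is a (simple) pole.
  P(3) = -4 ≠ 0, so z = 3 is a (simple) pole.

Poles of f: {3, 5}

Final answer: {3, 5}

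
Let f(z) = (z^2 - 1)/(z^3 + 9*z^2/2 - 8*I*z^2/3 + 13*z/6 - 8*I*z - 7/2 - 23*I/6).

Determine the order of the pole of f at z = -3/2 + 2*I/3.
1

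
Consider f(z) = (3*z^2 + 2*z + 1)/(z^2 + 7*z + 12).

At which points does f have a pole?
The singularities of f are the zeros of the denominator. Factoring,
  z^2 + 7*z + 12 = (z + 3)*(z + 4)
so the candidates are z = -3, z = -4.

Check the numerator P(z) = 3*z^2 + 2*z + 1 at each one:
  P(-3) = 22 ≠ 0, so z = -3 is a (simple) pole.
  P(-4) = 41 ≠ 0, so z = -4 is a (simple) pole.

Poles of f: {-4, -3}

Final answer: {-4, -3}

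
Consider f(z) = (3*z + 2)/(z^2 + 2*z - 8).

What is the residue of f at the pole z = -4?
5/3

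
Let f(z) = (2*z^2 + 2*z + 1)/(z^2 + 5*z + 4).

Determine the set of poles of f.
The singularities of f are the zeros of the denominator. Factoring,
  z^2 + 5*z + 4 = (z + 1)*(z + 4)
so the candidates are z = -1, z = -4.

Check the numerator P(z) = 2*z^2 + 2*z + 1 at each one:
  P(-1) = 1 ≠ 0, so z = -1 is a (simple) pole.
  P(-4) = 25 ≠ 0, so z = -4 is a (simple) pole.

Poles of f: {-4, -1}

Final answer: {-4, -1}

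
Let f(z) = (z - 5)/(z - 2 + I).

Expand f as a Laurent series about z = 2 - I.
Put w = z - (2 - I), i.e. z = w + 2 - I. The denominator is w, so it suffices to rewrite the numerator in powers of w.

P(z) = z - 5
P(w + 2 - I) = -3 - I + w

Dividing each term by w:
  f = (-3 - I)/w + 1

Substituting back w = z - 2 + I:
  f(z) = (-3 - I)/(z - 2 + I) + 1

The series is finite because the numerator is a polynomial; the negative powers form the principal part, and the coefficient of 1/(z - 2 + I) gives Res(f, 2 - I) = -3 - I.

Final answer: (-3 - I)/(z - 2 + I) + 1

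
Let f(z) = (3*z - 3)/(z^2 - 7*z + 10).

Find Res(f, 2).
-1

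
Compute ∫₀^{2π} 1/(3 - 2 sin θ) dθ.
Call the integral J. The integrand is 2π-periodic and we integrate over a full period, so shifting θ does not change the value (θ → θ + π/2 turns sin θ into cos θ; θ → θ + π flips the sign of the trig term). Hence
  J = ∫₀^{2π} dθ/(3 + 2 cos θ).
Put z = e^{iθ}: then cos θ = (z + 1/z)/2, dθ = dz/(iz), and z runs once counterclockwise around |z| = 1:
  J = ∮_{|z|=1} 1/(3 + 2*(z + 1/z)/2) · dz/(iz) = (2/i) ∮_{|z|=1} dz/(2*z^2 + 6*z + 2).
The roots of 2*z^2 + 6*z + 2 are z = (-3 ± sqrt(3^2 - 2^2))/2, with sqrt(5) = sqrt(5); their product is 1, so only z₊ = -3/2 + sqrt(5)/2 lies inside the unit circle (z₋ = -3/2 - sqrt(5)/2 lies outside).
z₊ is a simple zero of q(z) = 2*z^2 + 6*z + 2, so Res(1/q, z₊) = 1/q'(z₊) with q'(z) = 4*z + 6; and q'(z₊) = 2*(z₊ - z₋) = 2*sqrt(5).
Therefore J = (2/i) · 2πi · 1/(2*sqrt(5)) = 2*pi/(sqrt(5)) = 2*sqrt(5)*pi/5

Final answer: 2*sqrt(5)*pi/5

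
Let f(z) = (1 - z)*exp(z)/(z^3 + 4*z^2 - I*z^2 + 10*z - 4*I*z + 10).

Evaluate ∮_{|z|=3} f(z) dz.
pi*(22/17 + 14*I/17)*exp(-2 - I) + pi*(-1 - I/2)*exp(-1 - I)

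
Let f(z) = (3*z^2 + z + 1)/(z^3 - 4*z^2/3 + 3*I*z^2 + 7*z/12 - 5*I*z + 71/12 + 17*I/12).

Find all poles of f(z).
The singularities of f are the zeros of the denominator. Factoring,
  z^3 - 4*z^2/3 + 3*I*z^2 + 7*z/12 - 5*I*z + 71/12 + 17*I/12 = (z - 1/3 + 3*I)*(z - 3/2 - I)*(z + 1/2 + I)
so the candidates are z = 1/3 - 3*I, z = 3/2 + I, z = -1/2 - I.

Check the numerator P(z) = 3*z^2 + z + 1 at each one:
  P(1/3 - 3*I) = -76/3 - 9*I ≠ 0, so z = 1/3 - 3*I is a (simple) pole.
  P(3/2 + I) = 25/4 + 10*I ≠ 0, so z = 3/2 + I is a (simple) pole.
  P(-1/2 - I) = -7/4 + 2*I ≠ 0, so z = -1/2 - I is a (simple) pole.

Poles of f: {-1/2 - I, 1/3 - 3*I, 3/2 + I}

Final answer: {-1/2 - I, 1/3 - 3*I, 3/2 + I}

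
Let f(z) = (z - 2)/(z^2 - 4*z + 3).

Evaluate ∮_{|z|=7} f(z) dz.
By the residue theorem, ∮_C f(z) dz = 2πi · (sum of the residues of f at the poles inside |z| = 7).

The denominator factors as (z - 1)*(z - 3), so the singularities of f are simple poles at z = 1, z = 3.
  |1|² = 1 < 49 = 7², so this pole is inside the contour.
  |3|² = 9 < 49 = 7², so this pole is inside the contour.

With P(z) = z - 2 and Q(z) = z^2 - 4*z + 3, each pole is simple, so Res(f, z₀) = P(z₀)/Q'(z₀) with Q'(z) = 2*z - 4.
  Res(f, 1) = P(1)/Q'(1) = (-1)/(-2) = 1/2
  Res(f, 3) = P(3)/Q'(3) = (1)/(2) = 1/2

Sum of residues inside C: 1
∮_C f(z) dz = 2πi · (1) = 2*I*pi

Final answer: 2*I*pi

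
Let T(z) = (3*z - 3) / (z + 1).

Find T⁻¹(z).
Set w = T(z) = (3*z - 3) / (z + 1) and solve for z:
  w*(z + 1) = 3*z - 3
  w + z*(w - 3) + 3 = 0
  z*(w - 3) = -w - 3
  z = (w + 3)/(3 - w)
Renaming the variable, T⁻¹(z) = (z + 3)/(-z + 3) = (-z - 3)/(z - 3).
(Check: ad - bc = 6 ≠ 0, so T is invertible.)

Final answer: (-z - 3)/(z - 3)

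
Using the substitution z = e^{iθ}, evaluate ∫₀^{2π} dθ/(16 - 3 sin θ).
2*sqrt(247)*pi/247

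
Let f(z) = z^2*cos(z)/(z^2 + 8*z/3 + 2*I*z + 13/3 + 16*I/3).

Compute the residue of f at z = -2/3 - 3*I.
Write f(z) = P(z)/Q(z) with P(z) = z^2*cos(z) and Q(z) = z^2 + 8*z/3 + 2*I*z + 13/3 + 16*I/3.
The denominator factors as Q(z) = (z + 2/3 + 3*I)*(z + 2 - I), so z = -2/3 - 3*I is a simple zero of Q and P is analytic there; z = -2/3 - 3*I is therefore a simple pole and
  Res(f, z₀) = P(z₀)/Q'(z₀).

Q'(z) = 2*z + 8/3 + 2*I, so Q'(-2/3 - 3*I) = 4/3 - 4*I.
P(-2/3 - 3*I) = (-77/9 + 4*I)*cos(2/3 + 3*I).

Res(f, -2/3 - 3*I) = ((-77/9 + 4*I)*cos(2/3 + 3*I))/(4/3 - 4*I) = (-37/24 - 13*I/8)*cos(2/3 + 3*I)

Final answer: (-37/24 - 13*I/8)*cos(2/3 + 3*I)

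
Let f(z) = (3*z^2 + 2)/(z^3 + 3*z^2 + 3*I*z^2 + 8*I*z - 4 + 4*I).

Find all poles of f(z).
{-2, -1 - I, -2*I}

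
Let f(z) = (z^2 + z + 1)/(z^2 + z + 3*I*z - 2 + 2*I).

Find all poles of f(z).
{-1 - I, -2*I}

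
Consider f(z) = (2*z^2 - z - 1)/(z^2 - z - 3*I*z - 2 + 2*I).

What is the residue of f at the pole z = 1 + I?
Write f(z) = P(z)/Q(z) with P(z) = 2*z^2 - z - 1 and Q(z) = z^2 - z - 3*I*z - 2 + 2*I.
The denominator factors as Q(z) = (z - 2*I)*(z - 1 - I), so z = 1 + I is a simple zero of Q and P is analytic there; z = 1 + I is therefore a simple pole and
  Res(f, z₀) = P(z₀)/Q'(z₀).

Q'(z) = 2*z - 1 - 3*I, so Q'(1 + I) = 1 - I.
P(1 + I) = -2 + 3*I.

Res(f, 1 + I) = (-2 + 3*I)/(1 - I) = -5/2 + I/2

Final answer: -5/2 + I/2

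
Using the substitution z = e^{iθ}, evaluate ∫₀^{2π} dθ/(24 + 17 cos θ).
Let J = ∫₀^{2π} dθ/(24 + 17 cos θ).
Put z = e^{iθ}: then cos θ = (z + 1/z)/2, dθ = dz/(iz), and z runs once counterclockwise around |z| = 1:
  J = ∮_{|z|=1} 1/(24 + 17*(z + 1/z)/2) · dz/(iz) = (2/i) ∮_{|z|=1} dz/(17*z^2 + 48*z + 17).
The roots of 17*z^2 + 48*z + 17 are z = (-24 ± sqrt(24^2 - 17^2))/17, with sqrt(287) = sqrt(287); their product is 1, so only z₊ = -24/17 + sqrt(287)/17 lies inside the unit circle (z₋ = -24/17 - sqrt(287)/17 lies outside).
z₊ is a simple zero of q(z) = 17*z^2 + 48*z + 17, so Res(1/q, z₊) = 1/q'(z₊) with q'(z) = 34*z + 48; and q'(z₊) = 17*(z₊ - z₋) = 2*sqrt(287).
Therefore J = (2/i) · 2πi · 1/(2*sqrt(287)) = 2*pi/(sqrt(287)) = 2*sqrt(287)*pi/287

Final answer: 2*sqrt(287)*pi/287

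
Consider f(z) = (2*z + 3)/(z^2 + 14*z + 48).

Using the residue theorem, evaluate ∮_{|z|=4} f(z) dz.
0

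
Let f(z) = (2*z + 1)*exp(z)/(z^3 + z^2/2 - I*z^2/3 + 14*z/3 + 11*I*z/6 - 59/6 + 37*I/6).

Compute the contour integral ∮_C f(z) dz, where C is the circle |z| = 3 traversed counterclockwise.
By the residue theorem, ∮_C f(z) dz = 2πi · (sum of the residues of f at the poles inside |z| = 3).

The denominator factors as (z + 1 + 2*I)*(z + 1 - 3*I)*(z - 3/2 + 2*I/3), so the singularities of f are simple poles at z = -1 - 2*I, z = -1 + 3*I, z = 3/2 - 2*I/3.
  |-1 - 2*I|² = 5 < 9 = 3², so this pole is inside the contour.
  |-1 + 3*I|² = 10 > 9 = 3², so this pole is outside the contour.
  |3/2 - 2*I/3|² = 97/36 < 9 = 3², so this pole is inside the contour.

With P(z) = (2*z + 1)*exp(z) and Q(z) = z^3 + z^2/2 - I*z^2/3 + 14*z/3 + 11*I*z/6 - 59/6 + 37*I/6, each pole is simple, so Res(f, z₀) = P(z₀)/Q'(z₀) with Q'(z) = 3*z^2 + z - 2*I*z/3 + 14/3 + 11*I/6.
  Res(f, -1 - 2*I) = P(-1 - 2*I)/Q'(-1 - 2*I) = ((-1 - 4*I)*exp(-1 - 2*I))/(-20/3 + 25*I/2) = (-312/1445 + 282*I/1445)*exp(-1 - 2*I)
  Res(f, 3/2 - 2*I/3) = P(3/2 - 2*I/3)/Q'(3/2 - 2*I/3) = ((4 - 4*I/3)*exp(3/2 - 2*I/3))/(401/36 - 35*I/6) = (67824/204901 + 10992*I/204901)*exp(3/2 - 2*I/3)

Sum of residues inside C: (67824/204901 + 10992*I/204901)*exp(3/2 - 2*I/3) + (-312/1445 + 282*I/1445)*exp(-1 - 2*I)
∮_C f(z) dz = 2πi · ((67824/204901 + 10992*I/204901)*exp(3/2 - 2*I/3) + (-312/1445 + 282*I/1445)*exp(-1 - 2*I)) = pi*(-564/1445 - 624*I/1445)*exp(-1 - 2*I) + pi*(-21984/204901 + 135648*I/204901)*exp(3/2 - 2*I/3)

Final answer: pi*(-564/1445 - 624*I/1445)*exp(-1 - 2*I) + pi*(-21984/204901 + 135648*I/204901)*exp(3/2 - 2*I/3)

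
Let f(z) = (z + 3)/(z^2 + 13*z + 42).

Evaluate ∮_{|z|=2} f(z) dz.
By the residue theorem, ∮_C f(z) dz = 2πi · (sum of the residues of f at the poles inside |z| = 2).

The denominator factors as (z + 7)*(z + 6), so the singularities of f are simple poles at z = -7, z = -6.
  |-7|² = 49 > 4 = 2², so this pole is outside the contour.
  |-6|² = 36 > 4 = 2², so this pole is outside the contour.

No pole lies inside the contour, so f is analytic on and inside C and the integral is 0 (Cauchy's theorem).

Final answer: 0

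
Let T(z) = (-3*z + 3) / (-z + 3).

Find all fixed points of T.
T(z) = z means -3*z + 3 = z*(-z + 3), i.e.
  -z^2 + 6*z - 3 = 0.
Discriminant: (6)^2 - 4*(-1)*(-3) = 24, so the roots are real.
  z = (-6 ± sqrt(24))/(2*(-1))
Fixed points: {3 - sqrt(6), sqrt(6) + 3}

Final answer: {3 - sqrt(6), sqrt(6) + 3}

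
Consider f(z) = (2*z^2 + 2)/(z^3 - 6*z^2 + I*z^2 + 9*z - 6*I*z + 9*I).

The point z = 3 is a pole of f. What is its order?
Factor the denominator:
  z^3 - 6*z^2 + I*z^2 + 9*z - 6*I*z + 9*I = (z - 3)^2*(z + I)

The numerator P(z) = 2*z^2 + 2 has P(3) = 20 ≠ 0, so no factor of (z - 3) cancels.
Near z = 3 we can therefore write f(z) = g(z)/(z - 3)^2 with g analytic at 3 and g(3) ≠ 0 (g is the numerator divided by the remaining denominator factors).

Hence z = 3 is a pole of order 2.

Final answer: 2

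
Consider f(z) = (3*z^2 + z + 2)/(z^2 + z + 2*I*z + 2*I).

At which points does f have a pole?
{-1, -2*I}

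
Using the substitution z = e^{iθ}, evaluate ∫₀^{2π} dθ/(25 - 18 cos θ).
Call the integral J. The integrand is 2π-periodic and we integrate over a full period, so shifting θ does not change the value (θ → θ + π flips the sign of the trig term). Hence
  J = ∫₀^{2π} dθ/(25 + 18 cos θ).
Put z = e^{iθ}: then cos θ = (z + 1/z)/2, dθ = dz/(iz), and z runs once counterclockwise around |z| = 1:
  J = ∮_{|z|=1} 1/(25 + 18*(z + 1/z)/2) · dz/(iz) = (2/i) ∮_{|z|=1} dz/(18*z^2 + 50*z + 18).
The roots of 18*z^2 + 50*z + 18 are z = (-25 ± sqrt(25^2 - 18^2))/18, with sqrt(301) = sqrt(301); their product is 1, so only z₊ = -25/18 + sqrt(301)/18 lies inside the unit circle (z₋ = -25/18 - sqrt(301)/18 lies outside).
z₊ is a simple zero of q(z) = 18*z^2 + 50*z + 18, so Res(1/q, z₊) = 1/q'(z₊) with q'(z) = 36*z + 50; and q'(z₊) = 18*(z₊ - z₋) = 2*sqrt(301).
Therefore J = (2/i) · 2πi · 1/(2*sqrt(301)) = 2*pi/(sqrt(301)) = 2*sqrt(301)*pi/301

Final answer: 2*sqrt(301)*pi/301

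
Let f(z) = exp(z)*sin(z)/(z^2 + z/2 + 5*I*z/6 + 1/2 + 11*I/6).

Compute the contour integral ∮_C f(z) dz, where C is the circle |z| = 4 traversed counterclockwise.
By the residue theorem, ∮_C f(z) dz = 2πi · (sum of the residues of f at the poles inside |z| = 4).

The denominator factors as (z - 1/2 + 3*I/2)*(z + 1 - 2*I/3), so the singularities of f are simple poles at z = 1/2 - 3*I/2, z = -1 + 2*I/3.
  |1/2 - 3*I/2|² = 5/2 < 16 = 4², so this pole is inside the contour.
  |-1 + 2*I/3|² = 13/9 < 16 = 4², so this pole is inside the contour.

With P(z) = exp(z)*sin(z) and Q(z) = z^2 + z/2 + 5*I*z/6 + 1/2 + 11*I/6, each pole is simple, so Res(f, z₀) = P(z₀)/Q'(z₀) with Q'(z) = 2*z + 1/2 + 5*I/6.
  Res(f, 1/2 - 3*I/2) = P(1/2 - 3*I/2)/Q'(1/2 - 3*I/2) = (exp(1/2 - 3*I/2)*sin(1/2 - 3*I/2))/(3/2 - 13*I/6) = (27/125 + 39*I/125)*exp(1/2 - 3*I/2)*sin(1/2 - 3*I/2)
  Res(f, -1 + 2*I/3) = P(-1 + 2*I/3)/Q'(-1 + 2*I/3) = (-exp(-1 + 2*I/3)*sin(1 - 2*I/3))/(-3/2 + 13*I/6) = (27/125 + 39*I/125)*exp(-1 + 2*I/3)*sin(1 - 2*I/3)

Sum of residues inside C: (27/125 + 39*I/125)*exp(1/2 - 3*I/2)*sin(1/2 - 3*I/2) + (27/125 + 39*I/125)*exp(-1 + 2*I/3)*sin(1 - 2*I/3)
∮_C f(z) dz = 2πi · ((27/125 + 39*I/125)*exp(1/2 - 3*I/2)*sin(1/2 - 3*I/2) + (27/125 + 39*I/125)*exp(-1 + 2*I/3)*sin(1 - 2*I/3)) = pi*(-78/125 + 54*I/125)*exp(1/2 - 3*I/2)*sin(1/2 - 3*I/2) + pi*(-78/125 + 54*I/125)*exp(-1 + 2*I/3)*sin(1 - 2*I/3)

Final answer: pi*(-78/125 + 54*I/125)*exp(1/2 - 3*I/2)*sin(1/2 - 3*I/2) + pi*(-78/125 + 54*I/125)*exp(-1 + 2*I/3)*sin(1 - 2*I/3)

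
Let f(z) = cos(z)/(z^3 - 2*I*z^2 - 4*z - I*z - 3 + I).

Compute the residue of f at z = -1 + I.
Write f(z) = P(z)/Q(z) with P(z) = cos(z) and Q(z) = z^3 - 2*I*z^2 - 4*z - I*z - 3 + I.
The denominator factors as Q(z) = (z + 1 - I)*(z + 1)*(z - 2 - I), so z = -1 + I is a simple zero of Q and P is analytic there; z = -1 + I is therefore a simple pole and
  Res(f, z₀) = P(z₀)/Q'(z₀).

Q'(z) = 3*z^2 - 4*I*z - 4 - I, so Q'(-1 + I) = -3*I.
P(-1 + I) = cos(1 - I).

Res(f, -1 + I) = (cos(1 - I))/(-3*I) = I*cos(1 - I)/3

Final answer: I*cos(1 - I)/3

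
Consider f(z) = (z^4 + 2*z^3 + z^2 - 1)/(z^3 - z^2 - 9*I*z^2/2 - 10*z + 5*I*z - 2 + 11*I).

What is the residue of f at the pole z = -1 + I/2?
51/1300 + 37*I/325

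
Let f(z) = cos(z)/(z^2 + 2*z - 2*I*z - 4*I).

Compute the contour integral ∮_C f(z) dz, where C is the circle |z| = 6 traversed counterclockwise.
By the residue theorem, ∮_C f(z) dz = 2πi · (sum of the residues of f at the poles inside |z| = 6).

The denominator factors as (z + 2)*(z - 2*I), so the singularities of f are simple poles at z = -2, z = 2*I.
  |-2|² = 4 < 36 = 6², so this pole is inside the contour.
  |2*I|² = 4 < 36 = 6², so this pole is inside the contour.

With P(z) = cos(z) and Q(z) = z^2 + 2*z - 2*I*z - 4*I, each pole is simple, so Res(f, z₀) = P(z₀)/Q'(z₀) with Q'(z) = 2*z + 2 - 2*I.
  Res(f, -2) = P(-2)/Q'(-2) = (cos(2))/(-2 - 2*I) = (-1/4 + I/4)*cos(2)
  Res(f, 2*I) = P(2*I)/Q'(2*I) = (cosh(2))/(2 + 2*I) = (1/4 - I/4)*cosh(2)

Sum of residues inside C: (1/4 - I/4)*cosh(2) + (-1/4 + I/4)*cos(2)
∮_C f(z) dz = 2πi · ((1/4 - I/4)*cosh(2) + (-1/4 + I/4)*cos(2)) = pi*(-1/2 - I/2)*cos(2) + pi*(1/2 + I/2)*cosh(2)

Final answer: pi*(-1/2 - I/2)*cos(2) + pi*(1/2 + I/2)*cosh(2)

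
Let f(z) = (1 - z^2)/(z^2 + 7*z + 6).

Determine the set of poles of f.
The singularities of f are the zeros of the denominator. Factoring,
  z^2 + 7*z + 6 = (z + 6)*(z + 1)
so the candidates are z = -6, z = -1.

Check the numerator P(z) = 1 - z^2 at each one:
  P(-6) = -35 ≠ 0, so z = -6 is a (simple) pole.
  P(-1) = 0, so the factor (z + 1) cancels and z = -1 is only a removable singularity, not a pole.

Poles of f: {-6}

Final answer: {-6}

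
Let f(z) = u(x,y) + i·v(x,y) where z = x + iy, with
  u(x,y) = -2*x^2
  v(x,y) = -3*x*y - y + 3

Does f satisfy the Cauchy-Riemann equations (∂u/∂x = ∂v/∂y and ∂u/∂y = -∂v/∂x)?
∂u/∂x = -4*x
∂v/∂y = -3*x - 1
∂u/∂y = 0
∂v/∂x = -3*y
∂u/∂x ≠ ∂v/∂y and ∂u/∂y ≠ -∂v/∂x; the Cauchy-Riemann equations are not satisfied, so f is not analytic.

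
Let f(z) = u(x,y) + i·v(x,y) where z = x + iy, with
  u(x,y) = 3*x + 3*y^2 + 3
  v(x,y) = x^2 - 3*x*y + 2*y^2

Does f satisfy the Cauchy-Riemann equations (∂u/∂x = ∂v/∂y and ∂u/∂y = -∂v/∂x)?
∂u/∂x = 3
∂v/∂y = -3*x + 4*y
∂u/∂y = 6*y
∂v/∂x = 2*x - 3*y
∂u/∂x ≠ ∂v/∂y and ∂u/∂y ≠ -∂v/∂x; the Cauchy-Riemann equations are not satisfied, so f is not analytic.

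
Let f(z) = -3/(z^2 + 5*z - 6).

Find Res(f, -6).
3/7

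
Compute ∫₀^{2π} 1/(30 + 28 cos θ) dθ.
Let J = ∫₀^{2π} dθ/(30 + 28 cos θ).
Put z = e^{iθ}: then cos θ = (z + 1/z)/2, dθ = dz/(iz), and z runs once counterclockwise around |z| = 1:
  J = ∮_{|z|=1} 1/(30 + 28*(z + 1/z)/2) · dz/(iz) = (2/i) ∮_{|z|=1} dz/(28*z^2 + 60*z + 28).
The roots of 28*z^2 + 60*z + 28 are z = (-30 ± sqrt(30^2 - 28^2))/28, with sqrt(116) = 2*sqrt(29); their product is 1, so only z₊ = -15/14 + sqrt(29)/14 lies inside the unit circle (z₋ = -15/14 - sqrt(29)/14 lies outside).
z₊ is a simple zero of q(z) = 28*z^2 + 60*z + 28, so Res(1/q, z₊) = 1/q'(z₊) with q'(z) = 56*z + 60; and q'(z₊) = 28*(z₊ - z₋) = 4*sqrt(29).
Therefore J = (2/i) · 2πi · 1/(4*sqrt(29)) = 2*pi/(2*sqrt(29)) = sqrt(29)*pi/29

Final answer: sqrt(29)*pi/29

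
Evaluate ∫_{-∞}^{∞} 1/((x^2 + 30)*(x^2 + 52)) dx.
Let f(z) = 1/((z^2 + 30)*(z^2 + 52)). The denominator has no real zeros and deg Q - deg P = 4 ≥ 2, so the integral of f over the upper semicircle |z| = R tends to 0 as R → ∞. Closing the contour in the upper half-plane,
  ∫_{-∞}^{∞} f(x) dx = 2πi · Σ Res(f, z_k)  over the poles with Im z_k > 0.

Zeros of the denominator: z^2 + 30 = 0 gives z = ±sqrt(30)*I; z^2 + 52 = 0 gives z = ±2*sqrt(13)*I.
Upper half-plane: z = 2*sqrt(13)*I, z = sqrt(30)*I (simple).

Each pole is a simple zero of Q(z) = z^4 + 82*z^2 + 1560, so Res(f, z₀) = P(z₀)/Q'(z₀) with P(z) = 1, Q'(z) = 4*z^3 + 164*z:
  Res(f, 2*sqrt(13)*I) = (1)/(-88*sqrt(13)*I) = sqrt(13)*I/1144
  Res(f, sqrt(30)*I) = (1)/(44*sqrt(30)*I) = -sqrt(30)*I/1320

Sum of residues: I*(-sqrt(30)/1320 + sqrt(13)/1144)
∫_{-∞}^{∞} f(x) dx = 2πi · (I*(-sqrt(30)/1320 + sqrt(13)/1144)) = pi*(-15*sqrt(13) + 13*sqrt(30))/8580

Final answer: pi*(-15*sqrt(13) + 13*sqrt(30))/8580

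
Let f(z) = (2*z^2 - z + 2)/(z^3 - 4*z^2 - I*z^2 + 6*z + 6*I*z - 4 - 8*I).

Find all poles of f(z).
The singularities of f are the zeros of the denominator. Factoring,
  z^3 - 4*z^2 - I*z^2 + 6*z + 6*I*z - 4 - 8*I = (z - 2 + I)*(z - 2)*(z - 2*I)
so the candidates are z = 2 - I, z = 2, z = 2*I.

Check the numerator P(z) = 2*z^2 - z + 2 at each one:
  P(2 - I) = 6 - 7*I ≠ 0, so z = 2 - I is a (simple) pole.
  P(2) = 8 ≠ 0, so z = 2 is a (simple) pole.
  P(2*I) = -6 - 2*I ≠ 0, so z = 2*I is a (simple) pole.

Poles of f: {2*I, 2 - I, 2}

Final answer: {2*I, 2 - I, 2}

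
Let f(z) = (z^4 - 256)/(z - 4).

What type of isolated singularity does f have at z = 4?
The numerator vanishes at z = 4 ((4)^4 = 256), so it is divisible by z - 4:
  z^4 - 256 = (z - 4)*(z^3 + 4*z^2 + 16*z + 64)
Hence for z ≠ 4, f(z) = z^3 + 4*z^2 + 16*z + 64, a polynomial, and lim_{z→4} f(z) = 256 is finite.
So the singularity is removable.

Final answer: removable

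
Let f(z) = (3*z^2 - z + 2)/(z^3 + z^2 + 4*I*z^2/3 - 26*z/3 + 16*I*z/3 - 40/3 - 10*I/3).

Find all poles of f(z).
{-3 + 2*I/3, -1 - I, 3 - I}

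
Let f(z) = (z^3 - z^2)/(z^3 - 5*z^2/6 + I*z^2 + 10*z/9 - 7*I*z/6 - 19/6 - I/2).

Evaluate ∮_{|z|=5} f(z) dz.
By the residue theorem, ∮_C f(z) dz = 2πi · (sum of the residues of f at the poles inside |z| = 5).

The denominator factors as (z + 1/3 + 2*I)*(z + 1/3 - I)*(z - 3/2), so the singularities of f are simple poles at z = -1/3 - 2*I, z = -1/3 + I, z = 3/2.
  |-1/3 - 2*I|² = 37/9 < 25 = 5², so this pole is inside the contour.
  |-1/3 + I|² = 10/9 < 25 = 5², so this pole is inside the contour.
  |3/2|² = 9/4 < 25 = 5², so this pole is inside the contour.

With P(z) = z^3 - z^2 and Q(z) = z^3 - 5*z^2/6 + I*z^2 + 10*z/9 - 7*I*z/6 - 19/6 - I/2, each pole is simple, so Res(f, z₀) = P(z₀)/Q'(z₀) with Q'(z) = 3*z^2 - 5*z/3 + 2*I*z + 10/9 - 7*I/6.
  Res(f, -1/3 - 2*I) = P(-1/3 - 2*I)/Q'(-1/3 - 2*I) = (212/27 + 6*I)/(-6 + 11*I/2) = -508/2385 - 8552*I/7155
  Res(f, -1/3 + I) = P(-1/3 + I)/Q'(-1/3 + I) = (50/27)/(-3 - 11*I/2) = -200/1413 + 1100*I/4239
  Res(f, 3/2) = P(3/2)/Q'(3/2) = (9/8)/(193/36 + 11*I/6) = 15633/83210 - 2673*I/41605

Sum of residues inside C: -1/6 - I
∮_C f(z) dz = 2πi · (-1/6 - I) = pi*(2 - I/3)

Final answer: pi*(2 - I/3)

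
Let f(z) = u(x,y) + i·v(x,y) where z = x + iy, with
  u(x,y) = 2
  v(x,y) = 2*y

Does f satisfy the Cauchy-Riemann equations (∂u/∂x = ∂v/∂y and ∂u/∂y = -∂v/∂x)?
∂u/∂x = 0
∂v/∂y = 2
∂u/∂y = 0
∂v/∂x = 0
∂u/∂x ≠ ∂v/∂y; the Cauchy-Riemann equations are not satisfied, so f is not analytic.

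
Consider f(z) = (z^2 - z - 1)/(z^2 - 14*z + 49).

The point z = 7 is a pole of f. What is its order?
Factor the denominator:
  z^2 - 14*z + 49 = (z - 7)^2

The numerator P(z) = z^2 - z - 1 has P(7) = 41 ≠ 0, so no factor of (z - 7) cancels.
Near z = 7 we can therefore write f(z) = g(z)/(z - 7)^2 with g analytic at 7 and g(7) ≠ 0 (g is just the numerator).

Hence z = 7 is a pole of order 2.

Final answer: 2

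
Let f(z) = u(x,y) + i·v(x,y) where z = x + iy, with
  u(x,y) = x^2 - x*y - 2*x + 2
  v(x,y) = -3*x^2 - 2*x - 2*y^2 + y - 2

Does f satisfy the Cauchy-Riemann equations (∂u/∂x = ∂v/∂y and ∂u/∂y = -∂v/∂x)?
∂u/∂x = 2*x - y - 2
∂v/∂y = 1 - 4*y
∂u/∂y = -x
∂v/∂x = -6*x - 2
∂u/∂x ≠ ∂v/∂y and ∂u/∂y ≠ -∂v/∂x; the Cauchy-Riemann equations are not satisfied, so f is not analytic.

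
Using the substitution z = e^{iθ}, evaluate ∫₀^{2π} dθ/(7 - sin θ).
Call the integral J. The integrand is 2π-periodic and we integrate over a full period, so shifting θ does not change the value (θ → θ + π/2 turns sin θ into cos θ; θ → θ + π flips the sign of the trig term). Hence
  J = ∫₀^{2π} dθ/(7 + cos θ).
Put z = e^{iθ}: then cos θ = (z + 1/z)/2, dθ = dz/(iz), and z runs once counterclockwise around |z| = 1:
  J = ∮_{|z|=1} 1/(7 + (z + 1/z)/2) · dz/(iz) = (2/i) ∮_{|z|=1} dz/(z^2 + 14*z + 1).
The roots of z^2 + 14*z + 1 are z = (-7 ± sqrt(7^2 - 1^2)), with sqrt(48) = 4*sqrt(3); their product is 1, so only z₊ = -7 + 4*sqrt(3) lies inside the unit circle (z₋ = -7 - 4*sqrt(3) lies outside).
z₊ is a simple zero of q(z) = z^2 + 14*z + 1, so Res(1/q, z₊) = 1/q'(z₊) with q'(z) = 2*z + 14; and q'(z₊) = (z₊ - z₋) = 8*sqrt(3).
Therefore J = (2/i) · 2πi · 1/(8*sqrt(3)) = 2*pi/(4*sqrt(3)) = sqrt(3)*pi/6

Final answer: sqrt(3)*pi/6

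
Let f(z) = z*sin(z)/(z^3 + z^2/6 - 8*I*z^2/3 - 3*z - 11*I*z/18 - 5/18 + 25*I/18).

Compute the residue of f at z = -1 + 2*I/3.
Write f(z) = P(z)/Q(z) with P(z) = z*sin(z) and Q(z) = z^3 + z^2/6 - 8*I*z^2/3 - 3*z - 11*I*z/18 - 5/18 + 25*I/18.
The denominator factors as Q(z) = (z + 1 - 2*I/3)*(z - 1/3 - I)*(z - 1/2 - I), so z = -1 + 2*I/3 is a simple zero of Q and P is analytic there; z = -1 + 2*I/3 is therefore a simple pole and
  Res(f, z₀) = P(z₀)/Q'(z₀).

Q'(z) = 3*z^2 + z/3 - 16*I*z/3 - 3 - 11*I/18, so Q'(-1 + 2*I/3) = 17/9 + 17*I/18.
P(-1 + 2*I/3) = (1 - 2*I/3)*sin(1 - 2*I/3).

Res(f, -1 + 2*I/3) = ((1 - 2*I/3)*sin(1 - 2*I/3))/(17/9 + 17*I/18) = (24/85 - 42*I/85)*sin(1 - 2*I/3)

Final answer: (24/85 - 42*I/85)*sin(1 - 2*I/3)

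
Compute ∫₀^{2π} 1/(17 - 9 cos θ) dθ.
Call the integral J. The integrand is 2π-periodic and we integrate over a full period, so shifting θ does not change the value (θ → θ + π flips the sign of the trig term). Hence
  J = ∫₀^{2π} dθ/(17 + 9 cos θ).
Put z = e^{iθ}: then cos θ = (z + 1/z)/2, dθ = dz/(iz), and z runs once counterclockwise around |z| = 1:
  J = ∮_{|z|=1} 1/(17 + 9*(z + 1/z)/2) · dz/(iz) = (2/i) ∮_{|z|=1} dz/(9*z^2 + 34*z + 9).
The roots of 9*z^2 + 34*z + 9 are z = (-17 ± sqrt(17^2 - 9^2))/9, with sqrt(208) = 4*sqrt(13); their product is 1, so only z₊ = -17/9 + 4*sqrt(13)/9 lies inside the unit circle (z₋ = -17/9 - 4*sqrt(13)/9 lies outside).
z₊ is a simple zero of q(z) = 9*z^2 + 34*z + 9, so Res(1/q, z₊) = 1/q'(z₊) with q'(z) = 18*z + 34; and q'(z₊) = 9*(z₊ - z₋) = 8*sqrt(13).
Therefore J = (2/i) · 2πi · 1/(8*sqrt(13)) = 2*pi/(4*sqrt(13)) = sqrt(13)*pi/26

Final answer: sqrt(13)*pi/26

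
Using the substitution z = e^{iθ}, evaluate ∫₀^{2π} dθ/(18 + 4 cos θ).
Let J = ∫₀^{2π} dθ/(18 + 4 cos θ).
Put z = e^{iθ}: then cos θ = (z + 1/z)/2, dθ = dz/(iz), and z runs once counterclockwise around |z| = 1:
  J = ∮_{|z|=1} 1/(18 + 4*(z + 1/z)/2) · dz/(iz) = (2/i) ∮_{|z|=1} dz/(4*z^2 + 36*z + 4).
The roots of 4*z^2 + 36*z + 4 are z = (-18 ± sqrt(18^2 - 4^2))/4, with sqrt(308) = 2*sqrt(77); their product is 1, so only z₊ = -9/2 + sqrt(77)/2 lies inside the unit circle (z₋ = -9/2 - sqrt(77)/2 lies outside).
z₊ is a simple zero of q(z) = 4*z^2 + 36*z + 4, so Res(1/q, z₊) = 1/q'(z₊) with q'(z) = 8*z + 36; and q'(z₊) = 4*(z₊ - z₋) = 4*sqrt(77).
Therefore J = (2/i) · 2πi · 1/(4*sqrt(77)) = 2*pi/(2*sqrt(77)) = sqrt(77)*pi/77

Final answer: sqrt(77)*pi/77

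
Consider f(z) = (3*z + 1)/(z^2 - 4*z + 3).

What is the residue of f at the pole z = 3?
5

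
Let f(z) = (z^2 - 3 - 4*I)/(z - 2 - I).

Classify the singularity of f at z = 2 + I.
The numerator vanishes at z = 2 + I ((2 + I)^2 = 3 + 4*I), so it is divisible by z - 2 - I:
  z^2 - 3 - 4*I = (z - 2 - I)*(z + 2 + I)
Hence for z ≠ 2 + I, f(z) = z + 2 + I, a polynomial, and lim_{z→2 + I} f(z) = 4 + 2*I is finite.
So the singularity is removable.

Final answer: removable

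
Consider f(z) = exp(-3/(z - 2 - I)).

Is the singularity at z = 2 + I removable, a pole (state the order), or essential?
essential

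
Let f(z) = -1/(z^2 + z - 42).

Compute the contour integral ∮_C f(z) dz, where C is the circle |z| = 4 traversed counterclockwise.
By the residue theorem, ∮_C f(z) dz = 2πi · (sum of the residues of f at the poles inside |z| = 4).

The denominator factors as (z + 7)*(z - 6), so the singularities of f are simple poles at z = -7, z = 6.
  |-7|² = 49 > 16 = 4², so this pole is outside the contour.
  |6|² = 36 > 16 = 4², so this pole is outside the contour.

No pole lies inside the contour, so f is analytic on and inside C and the integral is 0 (Cauchy's theorem).

Final answer: 0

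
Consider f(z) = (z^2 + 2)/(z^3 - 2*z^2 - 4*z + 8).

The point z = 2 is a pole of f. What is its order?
Factor the denominator:
  z^3 - 2*z^2 - 4*z + 8 = (z - 2)^2*(z + 2)

The numerator P(z) = z^2 + 2 has P(2) = 6 ≠ 0, so no factor of (z - 2) cancels.
Near z = 2 we can therefore write f(z) = g(z)/(z - 2)^2 with g analytic at 2 and g(2) ≠ 0 (g is the numerator divided by the remaining denominator factors).

Hence z = 2 is a pole of order 2.

Final answer: 2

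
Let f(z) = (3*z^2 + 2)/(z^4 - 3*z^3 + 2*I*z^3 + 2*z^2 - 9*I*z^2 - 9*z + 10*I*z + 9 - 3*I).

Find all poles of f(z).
{-1 - 3*I, I, 1, 3}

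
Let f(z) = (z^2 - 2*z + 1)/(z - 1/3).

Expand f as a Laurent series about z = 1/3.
Put w = z - (1/3), i.e. z = w + 1/3. The denominator is w, so it suffices to rewrite the numerator in powers of w.

P(z) = z^2 - 2*z + 1
P(w + 1/3) = 4/9 - 4*w/3 + w^2

Dividing each term by w:
  f = 4/(9*w) - 4/3 + w

Substituting back w = z - 1/3:
  f(z) = 4/(9*(z - 1/3)) - 4/3 + (z - 1/3)

The series is finite because the numerator is a polynomial; the negative powers form the principal part, and the coefficient of 1/(z - 1/3) gives Res(f, 1/3) = 4/9.

Final answer: 4/(9*(z - 1/3)) - 4/3 + (z - 1/3)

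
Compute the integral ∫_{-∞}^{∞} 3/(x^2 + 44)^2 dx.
3*sqrt(11)*pi/1936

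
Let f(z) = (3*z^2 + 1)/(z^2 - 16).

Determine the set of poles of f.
The singularities of f are the zeros of the denominator. Factoring,
  z^2 - 16 = (z - 4)*(z + 4)
so the candidates are z = 4, z = -4.

Check the numerator P(z) = 3*z^2 + 1 at each one:
  P(4) = 49 ≠ 0, so z = 4 is a (simple) pole.
  P(-4) = 49 ≠ 0, so z = -4 is a (simple) pole.

Poles of f: {-4, 4}

Final answer: {-4, 4}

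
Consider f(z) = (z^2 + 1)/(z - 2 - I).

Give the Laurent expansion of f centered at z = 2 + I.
(4 + 4*I)/(z - 2 - I) + 4 + 2*I + (z - 2 - I)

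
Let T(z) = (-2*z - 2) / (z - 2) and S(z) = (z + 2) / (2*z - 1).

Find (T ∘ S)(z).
(6*z + 2)/(3*z - 4)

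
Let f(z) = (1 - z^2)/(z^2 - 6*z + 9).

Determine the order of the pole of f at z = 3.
2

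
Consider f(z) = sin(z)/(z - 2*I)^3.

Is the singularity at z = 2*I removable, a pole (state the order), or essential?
Write f(z) = g(z)/(z - 2*I)^3 with g(z) = sin(z).
g is entire and g(2*I) = I*sinh(2) ≠ 0, so no factor of (z - 2*I) cancels: the Laurent expansion of f about z = 2*I starts at the power -3, i.e. lim_{z→z₀} (z - z₀)^3 f(z) = I*sinh(2) is finite and nonzero.
So z = 2*I is a pole of order 3.

Final answer: pole of order 3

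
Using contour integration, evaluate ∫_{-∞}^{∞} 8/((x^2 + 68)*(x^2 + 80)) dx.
Let f(z) = 8/((z^2 + 68)*(z^2 + 80)). The denominator has no real zeros and deg Q - deg P = 4 ≥ 2, so the integral of f over the upper semicircle |z| = R tends to 0 as R → ∞. Closing the contour in the upper half-plane,
  ∫_{-∞}^{∞} f(x) dx = 2πi · Σ Res(f, z_k)  over the poles with Im z_k > 0.

Zeros of the denominator: z^2 + 80 = 0 gives z = ±4*sqrt(5)*I; z^2 + 68 = 0 gives z = ±2*sqrt(17)*I.
Upper half-plane: z = 2*sqrt(17)*I, z = 4*sqrt(5)*I (simple).

Each pole is a simple zero of Q(z) = z^4 + 148*z^2 + 5440, so Res(f, z₀) = P(z₀)/Q'(z₀) with P(z) = 8, Q'(z) = 4*z^3 + 296*z:
  Res(f, 2*sqrt(17)*I) = (8)/(48*sqrt(17)*I) = -sqrt(17)*I/102
  Res(f, 4*sqrt(5)*I) = (8)/(-96*sqrt(5)*I) = sqrt(5)*I/60

Sum of residues: I*(-sqrt(17)/102 + sqrt(5)/60)
∫_{-∞}^{∞} f(x) dx = 2πi · (I*(-sqrt(17)/102 + sqrt(5)/60)) = pi*(-17*sqrt(5) + 10*sqrt(17))/510

Final answer: pi*(-17*sqrt(5) + 10*sqrt(17))/510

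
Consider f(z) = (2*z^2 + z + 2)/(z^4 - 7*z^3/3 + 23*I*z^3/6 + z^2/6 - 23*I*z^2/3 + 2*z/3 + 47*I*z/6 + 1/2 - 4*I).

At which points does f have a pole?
{-3*I, 1/3 + 2*I/3, 1 - 3*I/2, 1}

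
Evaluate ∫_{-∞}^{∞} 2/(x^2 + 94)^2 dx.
Let f(z) = 2/(z^2 + 94)^2. The denominator has no real zeros and deg Q - deg P = 4 ≥ 2, so the integral of f over the upper semicircle |z| = R tends to 0 as R → ∞. Closing the contour in the upper half-plane,
  ∫_{-∞}^{∞} f(x) dx = 2πi · Σ Res(f, z_k)  over the poles with Im z_k > 0.

Zeros of the denominator: z^2 + 94 = 0 gives z = ±sqrt(94)*I.
Upper half-plane: z = sqrt(94)*I (a pole of order 2).

Write f(z) = g(z)/(z - sqrt(94)*I)^2 with g(z) = 2/(z + sqrt(94)*I)^2. For a double pole, Res(f, z₀) = g'(z₀):
  g'(z) = -4/(z + sqrt(94)*I)^3
  Res(f, sqrt(94)*I) = g'(sqrt(94)*I) = -sqrt(94)*I/17672

∫_{-∞}^{∞} f(x) dx = 2πi · (-sqrt(94)*I/17672) = sqrt(94)*pi/8836

Final answer: sqrt(94)*pi/8836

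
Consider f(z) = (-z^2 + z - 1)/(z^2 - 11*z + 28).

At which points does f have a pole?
The singularities of f are the zeros of the denominator. Factoring,
  z^2 - 11*z + 28 = (z - 4)*(z - 7)
so the candidates are z = 4, z = 7.

Check the numerator P(z) = -z^2 + z - 1 at each one:
  P(4) = -13 ≠ 0, so z = 4 is a (simple) pole.
  P(7) = -43 ≠ 0, so z = 7 is a (simple) pole.

Poles of f: {4, 7}

Final answer: {4, 7}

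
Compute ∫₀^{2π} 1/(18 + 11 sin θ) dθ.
Call the integral J. The integrand is 2π-periodic and we integrate over a full period, so shifting θ does not change the value (θ → θ + π/2 turns sin θ into cos θ). Hence
  J = ∫₀^{2π} dθ/(18 + 11 cos θ).
Put z = e^{iθ}: then cos θ = (z + 1/z)/2, dθ = dz/(iz), and z runs once counterclockwise around |z| = 1:
  J = ∮_{|z|=1} 1/(18 + 11*(z + 1/z)/2) · dz/(iz) = (2/i) ∮_{|z|=1} dz/(11*z^2 + 36*z + 11).
The roots of 11*z^2 + 36*z + 11 are z = (-18 ± sqrt(18^2 - 11^2))/11, with sqrt(203) = sqrt(203); their product is 1, so only z₊ = -18/11 + sqrt(203)/11 lies inside the unit circle (z₋ = -18/11 - sqrt(203)/11 lies outside).
z₊ is a simple zero of q(z) = 11*z^2 + 36*z + 11, so Res(1/q, z₊) = 1/q'(z₊) with q'(z) = 22*z + 36; and q'(z₊) = 11*(z₊ - z₋) = 2*sqrt(203).
Therefore J = (2/i) · 2πi · 1/(2*sqrt(203)) = 2*pi/(sqrt(203)) = 2*sqrt(203)*pi/203

Final answer: 2*sqrt(203)*pi/203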